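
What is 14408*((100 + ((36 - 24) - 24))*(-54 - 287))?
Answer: -432355264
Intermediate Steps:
14408*((100 + ((36 - 24) - 24))*(-54 - 287)) = 14408*((100 + (12 - 24))*(-341)) = 14408*((100 - 12)*(-341)) = 14408*(88*(-341)) = 14408*(-30008) = -432355264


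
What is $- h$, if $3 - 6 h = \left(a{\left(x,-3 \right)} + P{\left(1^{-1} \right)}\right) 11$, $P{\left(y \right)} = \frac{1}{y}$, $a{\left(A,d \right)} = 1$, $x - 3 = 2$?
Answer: $\frac{19}{6} \approx 3.1667$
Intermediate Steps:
$x = 5$ ($x = 3 + 2 = 5$)
$h = - \frac{19}{6}$ ($h = \frac{1}{2} - \frac{\left(1 + \frac{1}{1^{-1}}\right) 11}{6} = \frac{1}{2} - \frac{\left(1 + 1^{-1}\right) 11}{6} = \frac{1}{2} - \frac{\left(1 + 1\right) 11}{6} = \frac{1}{2} - \frac{2 \cdot 11}{6} = \frac{1}{2} - \frac{11}{3} = - \frac{19}{6} \approx -3.1667$)
$- h = \left(-1\right) \left(- \frac{19}{6}\right) = \frac{19}{6}$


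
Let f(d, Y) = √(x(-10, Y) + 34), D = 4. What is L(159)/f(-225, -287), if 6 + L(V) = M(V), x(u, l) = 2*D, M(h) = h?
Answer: 51*√42/14 ≈ 23.608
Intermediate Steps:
x(u, l) = 8 (x(u, l) = 2*4 = 8)
f(d, Y) = √42 (f(d, Y) = √(8 + 34) = √42)
L(V) = -6 + V
L(159)/f(-225, -287) = (-6 + 159)/(√42) = 153*(√42/42) = 51*√42/14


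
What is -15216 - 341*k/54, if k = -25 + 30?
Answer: -823369/54 ≈ -15248.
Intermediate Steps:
k = 5
-15216 - 341*k/54 = -15216 - 341*5/54 = -15216 - 1*1705/54 = -15216 - 1705/54 = -823369/54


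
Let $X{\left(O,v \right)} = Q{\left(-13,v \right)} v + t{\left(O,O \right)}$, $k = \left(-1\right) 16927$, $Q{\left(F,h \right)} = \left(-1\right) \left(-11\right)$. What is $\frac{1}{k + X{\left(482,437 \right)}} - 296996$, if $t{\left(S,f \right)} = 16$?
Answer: $- \frac{3594839585}{12104} \approx -2.97 \cdot 10^{5}$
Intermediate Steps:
$Q{\left(F,h \right)} = 11$
$k = -16927$
$X{\left(O,v \right)} = 16 + 11 v$ ($X{\left(O,v \right)} = 11 v + 16 = 16 + 11 v$)
$\frac{1}{k + X{\left(482,437 \right)}} - 296996 = \frac{1}{-16927 + \left(16 + 11 \cdot 437\right)} - 296996 = \frac{1}{-16927 + \left(16 + 4807\right)} - 296996 = \frac{1}{-16927 + 4823} - 296996 = \frac{1}{-12104} - 296996 = - \frac{1}{12104} - 296996 = - \frac{3594839585}{12104}$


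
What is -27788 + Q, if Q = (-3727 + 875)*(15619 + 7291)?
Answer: -65367108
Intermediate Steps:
Q = -65339320 (Q = -2852*22910 = -65339320)
-27788 + Q = -27788 - 65339320 = -65367108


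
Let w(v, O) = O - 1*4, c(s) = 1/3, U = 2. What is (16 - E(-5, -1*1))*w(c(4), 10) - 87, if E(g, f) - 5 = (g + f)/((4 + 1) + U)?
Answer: -111/7 ≈ -15.857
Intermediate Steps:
c(s) = 1/3
E(g, f) = 5 + f/7 + g/7 (E(g, f) = 5 + (g + f)/((4 + 1) + 2) = 5 + (f + g)/(5 + 2) = 5 + (f + g)/7 = 5 + (f + g)*(1/7) = 5 + (f/7 + g/7) = 5 + f/7 + g/7)
w(v, O) = -4 + O (w(v, O) = O - 4 = -4 + O)
(16 - E(-5, -1*1))*w(c(4), 10) - 87 = (16 - (5 + (-1*1)/7 + (1/7)*(-5)))*(-4 + 10) - 87 = (16 - (5 + (1/7)*(-1) - 5/7))*6 - 87 = (16 - (5 - 1/7 - 5/7))*6 - 87 = (16 - 1*29/7)*6 - 87 = (16 - 29/7)*6 - 87 = (83/7)*6 - 87 = 498/7 - 87 = -111/7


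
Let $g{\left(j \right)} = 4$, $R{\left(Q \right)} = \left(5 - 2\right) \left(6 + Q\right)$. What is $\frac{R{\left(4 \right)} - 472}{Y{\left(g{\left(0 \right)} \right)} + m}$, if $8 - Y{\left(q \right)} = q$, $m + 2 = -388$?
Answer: $\frac{221}{193} \approx 1.1451$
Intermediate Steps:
$R{\left(Q \right)} = 18 + 3 Q$ ($R{\left(Q \right)} = 3 \left(6 + Q\right) = 18 + 3 Q$)
$m = -390$ ($m = -2 - 388 = -390$)
$Y{\left(q \right)} = 8 - q$
$\frac{R{\left(4 \right)} - 472}{Y{\left(g{\left(0 \right)} \right)} + m} = \frac{\left(18 + 3 \cdot 4\right) - 472}{\left(8 - 4\right) - 390} = \frac{\left(18 + 12\right) - 472}{\left(8 - 4\right) - 390} = \frac{30 - 472}{4 - 390} = - \frac{442}{-386} = \left(-442\right) \left(- \frac{1}{386}\right) = \frac{221}{193}$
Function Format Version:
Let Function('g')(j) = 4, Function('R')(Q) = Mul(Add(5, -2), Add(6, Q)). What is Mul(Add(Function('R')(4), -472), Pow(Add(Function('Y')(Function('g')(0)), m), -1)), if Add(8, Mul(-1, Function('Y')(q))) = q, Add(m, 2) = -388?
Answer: Rational(221, 193) ≈ 1.1451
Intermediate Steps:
Function('R')(Q) = Add(18, Mul(3, Q)) (Function('R')(Q) = Mul(3, Add(6, Q)) = Add(18, Mul(3, Q)))
m = -390 (m = Add(-2, -388) = -390)
Function('Y')(q) = Add(8, Mul(-1, q))
Mul(Add(Function('R')(4), -472), Pow(Add(Function('Y')(Function('g')(0)), m), -1)) = Mul(Add(Add(18, Mul(3, 4)), -472), Pow(Add(Add(8, Mul(-1, 4)), -390), -1)) = Mul(Add(Add(18, 12), -472), Pow(Add(Add(8, -4), -390), -1)) = Mul(Add(30, -472), Pow(Add(4, -390), -1)) = Mul(-442, Pow(-386, -1)) = Mul(-442, Rational(-1, 386)) = Rational(221, 193)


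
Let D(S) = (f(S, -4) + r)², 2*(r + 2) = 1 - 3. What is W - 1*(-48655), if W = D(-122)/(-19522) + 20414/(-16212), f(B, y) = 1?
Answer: 3849613667491/79122666 ≈ 48654.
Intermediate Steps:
r = -3 (r = -2 + (1 - 3)/2 = -2 + (½)*(-2) = -2 - 1 = -3)
D(S) = 4 (D(S) = (1 - 3)² = (-2)² = 4)
W = -99646739/79122666 (W = 4/(-19522) + 20414/(-16212) = 4*(-1/19522) + 20414*(-1/16212) = -2/9761 - 10207/8106 = -99646739/79122666 ≈ -1.2594)
W - 1*(-48655) = -99646739/79122666 - 1*(-48655) = -99646739/79122666 + 48655 = 3849613667491/79122666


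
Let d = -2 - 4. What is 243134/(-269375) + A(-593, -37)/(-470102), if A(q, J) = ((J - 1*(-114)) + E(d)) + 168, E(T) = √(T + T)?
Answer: -114363776543/126633726250 - I*√3/235051 ≈ -0.90311 - 7.3688e-6*I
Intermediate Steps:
d = -6
E(T) = √2*√T (E(T) = √(2*T) = √2*√T)
A(q, J) = 282 + J + 2*I*√3 (A(q, J) = ((J - 1*(-114)) + √2*√(-6)) + 168 = ((J + 114) + √2*(I*√6)) + 168 = ((114 + J) + 2*I*√3) + 168 = (114 + J + 2*I*√3) + 168 = 282 + J + 2*I*√3)
243134/(-269375) + A(-593, -37)/(-470102) = 243134/(-269375) + (282 - 37 + 2*I*√3)/(-470102) = 243134*(-1/269375) + (245 + 2*I*√3)*(-1/470102) = -243134/269375 + (-245/470102 - I*√3/235051) = -114363776543/126633726250 - I*√3/235051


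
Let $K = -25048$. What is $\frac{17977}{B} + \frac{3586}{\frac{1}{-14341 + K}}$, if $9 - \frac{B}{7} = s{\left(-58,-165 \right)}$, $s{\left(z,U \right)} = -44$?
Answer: $- \frac{52403343957}{371} \approx -1.4125 \cdot 10^{8}$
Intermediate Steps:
$B = 371$ ($B = 63 - -308 = 63 + 308 = 371$)
$\frac{17977}{B} + \frac{3586}{\frac{1}{-14341 + K}} = \frac{17977}{371} + \frac{3586}{\frac{1}{-14341 - 25048}} = 17977 \cdot \frac{1}{371} + \frac{3586}{\frac{1}{-39389}} = \frac{17977}{371} + \frac{3586}{- \frac{1}{39389}} = \frac{17977}{371} + 3586 \left(-39389\right) = \frac{17977}{371} - 141248954 = - \frac{52403343957}{371}$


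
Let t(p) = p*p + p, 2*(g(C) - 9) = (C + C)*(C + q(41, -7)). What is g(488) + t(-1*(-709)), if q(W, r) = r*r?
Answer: 765455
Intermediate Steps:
q(W, r) = r**2
g(C) = 9 + C*(49 + C) (g(C) = 9 + ((C + C)*(C + (-7)**2))/2 = 9 + ((2*C)*(C + 49))/2 = 9 + ((2*C)*(49 + C))/2 = 9 + (2*C*(49 + C))/2 = 9 + C*(49 + C))
t(p) = p + p**2 (t(p) = p**2 + p = p + p**2)
g(488) + t(-1*(-709)) = (9 + 488**2 + 49*488) + (-1*(-709))*(1 - 1*(-709)) = (9 + 238144 + 23912) + 709*(1 + 709) = 262065 + 709*710 = 262065 + 503390 = 765455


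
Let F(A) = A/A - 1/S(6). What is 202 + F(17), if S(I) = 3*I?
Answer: 3653/18 ≈ 202.94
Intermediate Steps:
F(A) = 17/18 (F(A) = A/A - 1/(3*6) = 1 - 1/18 = 17/18)
202 + F(17) = 202 + 17/18 = 3653/18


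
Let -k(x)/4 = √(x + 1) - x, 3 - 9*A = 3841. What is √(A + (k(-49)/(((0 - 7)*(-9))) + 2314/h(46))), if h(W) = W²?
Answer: √(-399821870 - 236992*I*√3)/966 ≈ 0.010626 - 20.699*I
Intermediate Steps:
A = -3838/9 (A = ⅓ - ⅑*3841 = ⅓ - 3841/9 = -3838/9 ≈ -426.44)
k(x) = -4*√(1 + x) + 4*x (k(x) = -4*(√(x + 1) - x) = -4*(√(1 + x) - x) = -4*√(1 + x) + 4*x)
√(A + (k(-49)/(((0 - 7)*(-9))) + 2314/h(46))) = √(-3838/9 + ((-4*√(1 - 49) + 4*(-49))/(((0 - 7)*(-9))) + 2314/(46²))) = √(-3838/9 + ((-16*I*√3 - 196)/((-7*(-9))) + 2314/2116)) = √(-3838/9 + ((-16*I*√3 - 196)/63 + 2314*(1/2116))) = √(-3838/9 + ((-16*I*√3 - 196)*(1/63) + 1157/1058)) = √(-3838/9 + ((-196 - 16*I*√3)*(1/63) + 1157/1058)) = √(-3838/9 + ((-28/9 - 16*I*√3/63) + 1157/1058)) = √(-3838/9 + (-19211/9522 - 16*I*√3/63)) = √(-4079815/9522 - 16*I*√3/63)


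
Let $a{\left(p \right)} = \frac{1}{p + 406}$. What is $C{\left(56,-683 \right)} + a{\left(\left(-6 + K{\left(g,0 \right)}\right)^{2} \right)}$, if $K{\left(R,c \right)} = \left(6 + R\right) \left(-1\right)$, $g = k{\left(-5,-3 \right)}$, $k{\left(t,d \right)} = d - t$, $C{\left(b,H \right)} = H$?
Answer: $- \frac{411165}{602} \approx -683.0$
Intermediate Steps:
$g = 2$ ($g = -3 - -5 = -3 + 5 = 2$)
$K{\left(R,c \right)} = -6 - R$
$a{\left(p \right)} = \frac{1}{406 + p}$
$C{\left(56,-683 \right)} + a{\left(\left(-6 + K{\left(g,0 \right)}\right)^{2} \right)} = -683 + \frac{1}{406 + \left(-6 - 8\right)^{2}} = -683 + \frac{1}{406 + \left(-14\right)^{2}} = -683 + \frac{1}{406 + 196} = -683 + \frac{1}{602} = - \frac{411165}{602}$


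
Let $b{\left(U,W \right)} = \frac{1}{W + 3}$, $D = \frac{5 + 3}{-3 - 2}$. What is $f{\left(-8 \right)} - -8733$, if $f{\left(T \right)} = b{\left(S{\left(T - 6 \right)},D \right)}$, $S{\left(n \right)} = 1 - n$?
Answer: $\frac{61136}{7} \approx 8733.7$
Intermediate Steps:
$D = - \frac{8}{5}$ ($D = \frac{8}{-5} = 8 \left(- \frac{1}{5}\right) = - \frac{8}{5} \approx -1.6$)
$b{\left(U,W \right)} = \frac{1}{3 + W}$
$f{\left(T \right)} = \frac{5}{7}$ ($f{\left(T \right)} = \frac{1}{3 - \frac{8}{5}} = \frac{1}{\frac{7}{5}} = \frac{5}{7}$)
$f{\left(-8 \right)} - -8733 = \frac{5}{7} - -8733 = \frac{5}{7} + 8733 = \frac{61136}{7}$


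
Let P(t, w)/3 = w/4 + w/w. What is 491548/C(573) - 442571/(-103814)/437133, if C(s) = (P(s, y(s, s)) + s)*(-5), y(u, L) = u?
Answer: -29742272274542213/304276421881710 ≈ -97.748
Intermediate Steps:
P(t, w) = 3 + 3*w/4 (P(t, w) = 3*(w/4 + w/w) = 3*(w*(¼) + 1) = 3*(w/4 + 1) = 3*(1 + w/4) = 3 + 3*w/4)
C(s) = -15 - 35*s/4 (C(s) = ((3 + 3*s/4) + s)*(-5) = (3 + 7*s/4)*(-5) = -15 - 35*s/4)
491548/C(573) - 442571/(-103814)/437133 = 491548/(-15 - 35/4*573) - 442571/(-103814)/437133 = 491548/(-15 - 20055/4) - 442571*(-1/103814)*(1/437133) = 491548/(-20115/4) + (442571/103814)*(1/437133) = 491548*(-4/20115) + 442571/45380525262 = -1966192/20115 + 442571/45380525262 = -29742272274542213/304276421881710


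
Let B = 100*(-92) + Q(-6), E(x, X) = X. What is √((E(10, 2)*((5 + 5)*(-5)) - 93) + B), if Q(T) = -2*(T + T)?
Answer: 3*I*√1041 ≈ 96.794*I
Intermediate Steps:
Q(T) = -4*T
B = -9176 (B = 100*(-92) - 4*(-6) = -9200 + 24 = -9176)
√((E(10, 2)*((5 + 5)*(-5)) - 93) + B) = √((2*((5 + 5)*(-5)) - 93) - 9176) = √((2*(10*(-5)) - 93) - 9176) = √((2*(-50) - 93) - 9176) = √((-100 - 93) - 9176) = √(-193 - 9176) = √(-9369) = 3*I*√1041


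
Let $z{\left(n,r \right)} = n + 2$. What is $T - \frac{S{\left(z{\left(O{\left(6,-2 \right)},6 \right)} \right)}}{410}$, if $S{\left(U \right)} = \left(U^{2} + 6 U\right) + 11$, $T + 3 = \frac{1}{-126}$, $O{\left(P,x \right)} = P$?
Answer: $- \frac{1042}{315} \approx -3.3079$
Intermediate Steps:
$z{\left(n,r \right)} = 2 + n$
$T = - \frac{379}{126}$ ($T = -3 + \frac{1}{-126} = -3 - \frac{1}{126} = - \frac{379}{126} \approx -3.0079$)
$S{\left(U \right)} = 11 + U^{2} + 6 U$
$T - \frac{S{\left(z{\left(O{\left(6,-2 \right)},6 \right)} \right)}}{410} = - \frac{379}{126} - \frac{11 + \left(2 + 6\right)^{2} + 6 \left(2 + 6\right)}{410} = - \frac{379}{126} - \left(11 + 8^{2} + 6 \cdot 8\right) \frac{1}{410} = - \frac{379}{126} - \left(11 + 64 + 48\right) \frac{1}{410} = - \frac{379}{126} - 123 \cdot \frac{1}{410} = - \frac{379}{126} - \frac{3}{10} = - \frac{1042}{315}$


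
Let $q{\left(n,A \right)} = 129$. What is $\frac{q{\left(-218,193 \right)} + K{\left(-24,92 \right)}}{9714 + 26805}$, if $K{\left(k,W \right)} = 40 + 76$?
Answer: $\frac{35}{5217} \approx 0.0067088$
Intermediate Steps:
$K{\left(k,W \right)} = 116$
$\frac{q{\left(-218,193 \right)} + K{\left(-24,92 \right)}}{9714 + 26805} = \frac{129 + 116}{9714 + 26805} = \frac{245}{36519} = 245 \cdot \frac{1}{36519} = \frac{35}{5217}$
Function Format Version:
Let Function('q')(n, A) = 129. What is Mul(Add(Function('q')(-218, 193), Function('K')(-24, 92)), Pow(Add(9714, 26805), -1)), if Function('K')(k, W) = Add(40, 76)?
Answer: Rational(35, 5217) ≈ 0.0067088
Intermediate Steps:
Function('K')(k, W) = 116
Mul(Add(Function('q')(-218, 193), Function('K')(-24, 92)), Pow(Add(9714, 26805), -1)) = Mul(Add(129, 116), Pow(Add(9714, 26805), -1)) = Mul(245, Pow(36519, -1)) = Mul(245, Rational(1, 36519)) = Rational(35, 5217)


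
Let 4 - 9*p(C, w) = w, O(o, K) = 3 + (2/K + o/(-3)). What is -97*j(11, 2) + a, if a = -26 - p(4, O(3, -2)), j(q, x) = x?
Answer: -661/3 ≈ -220.33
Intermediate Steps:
O(o, K) = 3 + 2/K - o/3 (O(o, K) = 3 + (2/K + o*(-⅓)) = 3 + (2/K - o/3) = 3 + 2/K - o/3)
p(C, w) = 4/9 - w/9
a = -79/3 (a = -26 - (4/9 - (3 + 2/(-2) - ⅓*3)/9) = -26 - (4/9 - (3 + 2*(-½) - 1)/9) = -26 - (4/9 - (3 - 1 - 1)/9) = -26 - (4/9 - ⅑*1) = -26 - (4/9 - ⅑) = -26 - 1*⅓ = -26 - ⅓ = -79/3 ≈ -26.333)
-97*j(11, 2) + a = -97*2 - 79/3 = -194 - 79/3 = -661/3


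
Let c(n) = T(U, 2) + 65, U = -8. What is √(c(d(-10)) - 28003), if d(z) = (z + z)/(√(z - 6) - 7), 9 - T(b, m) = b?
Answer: I*√27921 ≈ 167.1*I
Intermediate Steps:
T(b, m) = 9 - b
d(z) = 2*z/(-7 + √(-6 + z)) (d(z) = (2*z)/(√(-6 + z) - 7) = (2*z)/(-7 + √(-6 + z)) = 2*z/(-7 + √(-6 + z)))
c(n) = 82 (c(n) = (9 - 1*(-8)) + 65 = (9 + 8) + 65 = 17 + 65 = 82)
√(c(d(-10)) - 28003) = √(82 - 28003) = √(-27921) = I*√27921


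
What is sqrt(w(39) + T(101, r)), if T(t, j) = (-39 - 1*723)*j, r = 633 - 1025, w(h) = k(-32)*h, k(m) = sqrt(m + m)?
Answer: 2*sqrt(74676 + 78*I) ≈ 546.54 + 0.28543*I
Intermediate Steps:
k(m) = sqrt(2)*sqrt(m) (k(m) = sqrt(2*m) = sqrt(2)*sqrt(m))
w(h) = 8*I*h (w(h) = (sqrt(2)*sqrt(-32))*h = (sqrt(2)*(4*I*sqrt(2)))*h = (8*I)*h = 8*I*h)
r = -392
T(t, j) = -762*j (T(t, j) = (-39 - 723)*j = -762*j)
sqrt(w(39) + T(101, r)) = sqrt(8*I*39 - 762*(-392)) = sqrt(312*I + 298704) = sqrt(298704 + 312*I)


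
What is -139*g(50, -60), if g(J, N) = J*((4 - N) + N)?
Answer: -27800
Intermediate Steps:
g(J, N) = 4*J (g(J, N) = J*4 = 4*J)
-139*g(50, -60) = -556*50 = -139*200 = -27800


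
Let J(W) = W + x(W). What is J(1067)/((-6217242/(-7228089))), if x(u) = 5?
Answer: 1291418568/1036207 ≈ 1246.3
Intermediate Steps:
J(W) = 5 + W (J(W) = W + 5 = 5 + W)
J(1067)/((-6217242/(-7228089))) = (5 + 1067)/((-6217242/(-7228089))) = 1072/((-6217242*(-1/7228089))) = 1072/(2072414/2409363) = 1072*(2409363/2072414) = 1291418568/1036207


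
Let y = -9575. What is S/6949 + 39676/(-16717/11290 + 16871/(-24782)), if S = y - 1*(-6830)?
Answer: -19285452904017575/1050609379879 ≈ -18356.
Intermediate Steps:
S = -2745 (S = -9575 - 1*(-6830) = -9575 + 6830 = -2745)
S/6949 + 39676/(-16717/11290 + 16871/(-24782)) = -2745/6949 + 39676/(-16717/11290 + 16871/(-24782)) = -2745*1/6949 + 39676/(-16717*1/11290 + 16871*(-1/24782)) = -2745/6949 + 39676/(-16717/11290 - 16871/24782) = -2745/6949 + 39676/(-151188571/69947195) = -2745/6949 + 39676*(-69947195/151188571) = -2745/6949 - 2775224908820/151188571 = -19285452904017575/1050609379879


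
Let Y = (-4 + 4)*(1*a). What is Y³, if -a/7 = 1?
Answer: 0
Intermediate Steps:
a = -7 (a = -7*1 = -7)
Y = 0 (Y = (-4 + 4)*(1*(-7)) = 0*(-7) = 0)
Y³ = 0³ = 0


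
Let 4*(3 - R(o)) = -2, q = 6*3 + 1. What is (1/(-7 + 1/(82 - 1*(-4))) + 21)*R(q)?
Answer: 87745/1202 ≈ 72.999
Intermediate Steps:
q = 19 (q = 18 + 1 = 19)
R(o) = 7/2 (R(o) = 3 - ¼*(-2) = 3 + ½ = 7/2)
(1/(-7 + 1/(82 - 1*(-4))) + 21)*R(q) = (1/(-7 + 1/(82 - 1*(-4))) + 21)*(7/2) = (1/(-7 + 1/(82 + 4)) + 21)*(7/2) = (1/(-7 + 1/86) + 21)*(7/2) = (1/(-601/86) + 21)*(7/2) = (-86/601 + 21)*(7/2) = (12535/601)*(7/2) = 87745/1202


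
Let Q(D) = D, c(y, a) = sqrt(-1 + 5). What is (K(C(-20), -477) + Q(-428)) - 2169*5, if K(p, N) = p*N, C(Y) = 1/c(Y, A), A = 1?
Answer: -23023/2 ≈ -11512.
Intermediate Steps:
c(y, a) = 2 (c(y, a) = sqrt(4) = 2)
C(Y) = 1/2
K(p, N) = N*p
(K(C(-20), -477) + Q(-428)) - 2169*5 = (-477*1/2 - 428) - 2169*5 = (-477/2 - 428) - 10845 = -1333/2 - 10845 = -23023/2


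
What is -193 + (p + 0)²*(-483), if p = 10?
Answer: -48493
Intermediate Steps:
-193 + (p + 0)²*(-483) = -193 + (10 + 0)²*(-483) = -193 + 10²*(-483) = -193 + 100*(-483) = -193 - 48300 = -48493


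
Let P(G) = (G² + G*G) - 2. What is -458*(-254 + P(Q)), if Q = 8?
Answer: 58624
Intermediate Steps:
P(G) = -2 + 2*G² (P(G) = (G² + G²) - 2 = 2*G² - 2 = -2 + 2*G²)
-458*(-254 + P(Q)) = -458*(-254 + (-2 + 2*8²)) = -458*(-254 + (-2 + 2*64)) = -458*(-254 + (-2 + 128)) = -458*(-254 + 126) = -458*(-128) = 58624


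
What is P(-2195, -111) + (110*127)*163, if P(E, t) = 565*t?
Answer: 2214395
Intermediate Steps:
P(-2195, -111) + (110*127)*163 = 565*(-111) + (110*127)*163 = -62715 + 13970*163 = -62715 + 2277110 = 2214395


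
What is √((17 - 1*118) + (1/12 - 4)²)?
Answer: I*√12335/12 ≈ 9.2552*I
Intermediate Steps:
√((17 - 1*118) + (1/12 - 4)²) = √((17 - 118) + (1/12 - 4)²) = √(-101 + (-47/12)²) = √(-101 + 2209/144) = √(-12335/144) = I*√12335/12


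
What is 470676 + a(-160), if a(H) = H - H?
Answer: 470676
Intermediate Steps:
a(H) = 0
470676 + a(-160) = 470676 + 0 = 470676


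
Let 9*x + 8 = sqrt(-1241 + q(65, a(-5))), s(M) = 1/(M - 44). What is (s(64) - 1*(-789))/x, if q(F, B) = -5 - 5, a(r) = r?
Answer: -284058/6575 - 426087*I*sqrt(139)/26300 ≈ -43.203 - 191.01*I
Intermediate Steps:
s(M) = 1/(-44 + M)
q(F, B) = -10
x = -8/9 + I*sqrt(139)/3 (x = -8/9 + sqrt(-1241 - 10)/9 = -8/9 + sqrt(-1251)/9 = -8/9 + (3*I*sqrt(139))/9 = -8/9 + I*sqrt(139)/3 ≈ -0.88889 + 3.9299*I)
(s(64) - 1*(-789))/x = (1/(-44 + 64) - 1*(-789))/(-8/9 + I*sqrt(139)/3) = (1/20 + 789)/(-8/9 + I*sqrt(139)/3) = 15781/(20*(-8/9 + I*sqrt(139)/3))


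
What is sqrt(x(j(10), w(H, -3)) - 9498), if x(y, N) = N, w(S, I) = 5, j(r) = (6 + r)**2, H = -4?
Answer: I*sqrt(9493) ≈ 97.432*I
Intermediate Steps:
sqrt(x(j(10), w(H, -3)) - 9498) = sqrt(5 - 9498) = sqrt(-9493) = I*sqrt(9493)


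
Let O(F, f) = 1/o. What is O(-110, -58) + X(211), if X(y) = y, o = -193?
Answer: 40722/193 ≈ 210.99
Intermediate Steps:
O(F, f) = -1/193 (O(F, f) = 1/(-193) = -1/193)
O(-110, -58) + X(211) = -1/193 + 211 = 40722/193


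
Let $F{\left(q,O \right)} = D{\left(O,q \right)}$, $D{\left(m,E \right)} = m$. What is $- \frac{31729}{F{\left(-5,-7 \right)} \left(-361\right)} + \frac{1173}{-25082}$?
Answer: $- \frac{798790949}{63382214} \approx -12.603$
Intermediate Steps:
$F{\left(q,O \right)} = O$
$- \frac{31729}{F{\left(-5,-7 \right)} \left(-361\right)} + \frac{1173}{-25082} = - \frac{31729}{\left(-7\right) \left(-361\right)} + \frac{1173}{-25082} = - \frac{31729}{2527} + 1173 \left(- \frac{1}{25082}\right) = \left(-31729\right) \frac{1}{2527} - \frac{1173}{25082} = - \frac{31729}{2527} - \frac{1173}{25082} = - \frac{798790949}{63382214}$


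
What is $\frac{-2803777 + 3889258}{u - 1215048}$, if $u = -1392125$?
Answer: $- \frac{1085481}{2607173} \approx -0.41634$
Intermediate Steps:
$\frac{-2803777 + 3889258}{u - 1215048} = \frac{-2803777 + 3889258}{-1392125 - 1215048} = \frac{1085481}{-2607173} = 1085481 \left(- \frac{1}{2607173}\right) = - \frac{1085481}{2607173}$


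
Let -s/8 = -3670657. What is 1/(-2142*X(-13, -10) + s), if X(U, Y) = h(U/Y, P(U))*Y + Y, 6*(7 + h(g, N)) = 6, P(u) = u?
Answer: 1/29258156 ≈ 3.4179e-8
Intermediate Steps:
h(g, N) = -6 (h(g, N) = -7 + (⅙)*6 = -7 + 1 = -6)
X(U, Y) = -5*Y (X(U, Y) = -6*Y + Y = -5*Y)
s = 29365256 (s = -8*(-3670657) = 29365256)
1/(-2142*X(-13, -10) + s) = 1/(-(-10710)*(-10) + 29365256) = 1/(-2142*50 + 29365256) = 1/(-107100 + 29365256) = 1/29258156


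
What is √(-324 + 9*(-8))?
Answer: 6*I*√11 ≈ 19.9*I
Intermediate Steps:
√(-324 + 9*(-8)) = √(-324 - 72) = √(-396) = 6*I*√11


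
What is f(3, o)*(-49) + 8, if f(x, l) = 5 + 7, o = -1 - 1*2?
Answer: -580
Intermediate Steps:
o = -3 (o = -1 - 2 = -3)
f(x, l) = 12
f(3, o)*(-49) + 8 = 12*(-49) + 8 = -588 + 8 = -580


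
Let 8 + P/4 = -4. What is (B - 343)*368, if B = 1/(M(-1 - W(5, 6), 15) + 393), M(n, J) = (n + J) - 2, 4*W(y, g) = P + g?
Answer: -104891408/831 ≈ -1.2622e+5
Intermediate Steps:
P = -48 (P = -32 + 4*(-4) = -32 - 16 = -48)
W(y, g) = -12 + g/4 (W(y, g) = (-48 + g)/4 = -12 + g/4)
M(n, J) = -2 + J + n (M(n, J) = (J + n) - 2 = -2 + J + n)
B = 2/831 (B = 1/((-2 + 15 + (-1 - (-12 + (1/4)*6))) + 393) = 1/((-2 + 15 + (-1 - (-12 + 3/2))) + 393) = 1/((-2 + 15 + (-1 - 1*(-21/2))) + 393) = 1/((-2 + 15 + (-1 + 21/2)) + 393) = 1/((-2 + 15 + 19/2) + 393) = 1/(45/2 + 393) = 1/(831/2) = 2/831 ≈ 0.0024067)
(B - 343)*368 = (2/831 - 343)*368 = -285031/831*368 = -104891408/831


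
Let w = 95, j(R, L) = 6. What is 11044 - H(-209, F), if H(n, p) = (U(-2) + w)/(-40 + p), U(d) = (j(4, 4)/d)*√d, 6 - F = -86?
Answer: 574193/52 + 3*I*√2/52 ≈ 11042.0 + 0.081589*I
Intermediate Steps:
F = 92 (F = 6 - 1*(-86) = 6 + 86 = 92)
U(d) = 6/√d (U(d) = (6/d)*√d = 6/√d)
H(n, p) = (95 - 3*I*√2)/(-40 + p) (H(n, p) = (6/√(-2) + 95)/(-40 + p) = (6*(-I*√2/2) + 95)/(-40 + p) = (-3*I*√2 + 95)/(-40 + p) = (95 - 3*I*√2)/(-40 + p))
11044 - H(-209, F) = 11044 - (95 - 3*I*√2)/(-40 + 92) = 11044 - (95 - 3*I*√2)/52 = 11044 - (95/52 - 3*I*√2/52) = 11044 + (-95/52 + 3*I*√2/52) = 574193/52 + 3*I*√2/52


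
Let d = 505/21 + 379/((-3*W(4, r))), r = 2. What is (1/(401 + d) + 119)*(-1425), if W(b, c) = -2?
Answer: -231813015/1367 ≈ -1.6958e+5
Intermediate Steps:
d = 1221/14 (d = 505/21 + 379/((-3*(-2))) = 505*(1/21) + 379/6 = 505/21 + 379*(⅙) = 505/21 + 379/6 = 1221/14 ≈ 87.214)
(1/(401 + d) + 119)*(-1425) = (1/(401 + 1221/14) + 119)*(-1425) = (1/(6835/14) + 119)*(-1425) = (14/6835 + 119)*(-1425) = (813379/6835)*(-1425) = -231813015/1367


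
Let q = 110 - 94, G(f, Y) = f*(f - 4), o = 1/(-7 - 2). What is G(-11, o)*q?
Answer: 2640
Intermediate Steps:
o = -⅑ (o = 1/(-9) = -⅑ ≈ -0.11111)
G(f, Y) = f*(-4 + f)
q = 16
G(-11, o)*q = -11*(-4 - 11)*16 = -11*(-15)*16 = 165*16 = 2640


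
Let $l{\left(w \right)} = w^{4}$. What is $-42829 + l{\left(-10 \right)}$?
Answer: $-32829$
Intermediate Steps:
$-42829 + l{\left(-10 \right)} = -42829 + \left(-10\right)^{4} = -42829 + 10000 = -32829$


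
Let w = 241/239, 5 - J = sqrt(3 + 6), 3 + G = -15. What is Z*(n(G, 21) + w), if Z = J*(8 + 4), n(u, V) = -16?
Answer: -85992/239 ≈ -359.80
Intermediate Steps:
G = -18 (G = -3 - 15 = -18)
J = 2 (J = 5 - sqrt(3 + 6) = 5 - sqrt(9) = 5 - 1*3 = 5 - 3 = 2)
w = 241/239 (w = 241*(1/239) = 241/239 ≈ 1.0084)
Z = 24 (Z = 2*(8 + 4) = 2*12 = 24)
Z*(n(G, 21) + w) = 24*(-16 + 241/239) = 24*(-3583/239) = -85992/239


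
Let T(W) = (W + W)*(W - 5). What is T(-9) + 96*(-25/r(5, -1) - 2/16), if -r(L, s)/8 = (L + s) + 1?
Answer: 300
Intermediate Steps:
r(L, s) = -8 - 8*L - 8*s (r(L, s) = -8*((L + s) + 1) = -8*(1 + L + s) = -8 - 8*L - 8*s)
T(W) = 2*W*(-5 + W) (T(W) = (2*W)*(-5 + W) = 2*W*(-5 + W))
T(-9) + 96*(-25/r(5, -1) - 2/16) = 2*(-9)*(-5 - 9) + 96*(-25/(-8 - 8*5 - 8*(-1)) - 2/16) = 2*(-9)*(-14) + 96*(-25/(-8 - 40 + 8) - 2*1/16) = 252 + 96*(-25/(-40) - ⅛) = 252 + 96*(-25*(-1/40) - ⅛) = 252 + 96*(5/8 - ⅛) = 252 + 96*(½) = 252 + 48 = 300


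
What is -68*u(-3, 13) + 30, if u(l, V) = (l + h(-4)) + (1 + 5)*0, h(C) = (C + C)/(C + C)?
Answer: 166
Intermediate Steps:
h(C) = 1 (h(C) = (2*C)/((2*C)) = (2*C)*(1/(2*C)) = 1)
u(l, V) = 1 + l (u(l, V) = (l + 1) + (1 + 5)*0 = (1 + l) + 6*0 = (1 + l) + 0 = 1 + l)
-68*u(-3, 13) + 30 = -68*(1 - 3) + 30 = -68*(-2) + 30 = 136 + 30 = 166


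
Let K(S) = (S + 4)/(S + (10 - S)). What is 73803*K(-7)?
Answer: -221409/10 ≈ -22141.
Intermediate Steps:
K(S) = ⅖ + S/10 (K(S) = (4 + S)/10 = (4 + S)*(⅒) = ⅖ + S/10)
73803*K(-7) = 73803*(⅖ + (⅒)*(-7)) = 73803*(⅖ - 7/10) = 73803*(-3/10) = -221409/10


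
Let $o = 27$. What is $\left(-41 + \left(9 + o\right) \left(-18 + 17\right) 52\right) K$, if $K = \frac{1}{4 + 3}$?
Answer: $- \frac{1913}{7} \approx -273.29$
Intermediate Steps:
$K = \frac{1}{7} \approx 0.14286$
$\left(-41 + \left(9 + o\right) \left(-18 + 17\right) 52\right) K = \left(-41 + \left(9 + 27\right) \left(-18 + 17\right) 52\right) \frac{1}{7} = \left(-41 + 36 \left(-1\right) 52\right) \frac{1}{7} = \left(-41 - 1872\right) \frac{1}{7} = \left(-1913\right) \frac{1}{7} = - \frac{1913}{7}$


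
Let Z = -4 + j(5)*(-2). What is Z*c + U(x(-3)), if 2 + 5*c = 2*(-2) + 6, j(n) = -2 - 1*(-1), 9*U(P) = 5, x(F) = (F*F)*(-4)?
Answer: 5/9 ≈ 0.55556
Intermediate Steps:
x(F) = -4*F² (x(F) = F²*(-4) = -4*F²)
U(P) = 5/9 (U(P) = (⅑)*5 = 5/9)
j(n) = -1 (j(n) = -2 + 1 = -1)
Z = -2 (Z = -4 - 1*(-2) = -4 + 2 = -2)
c = 0 (c = -⅖ + (2*(-2) + 6)/5 = -⅖ + (-4 + 6)/5 = -⅖ + (⅕)*2 = -⅖ + ⅖ = 0)
Z*c + U(x(-3)) = -2*0 + 5/9 = 0 + 5/9 = 5/9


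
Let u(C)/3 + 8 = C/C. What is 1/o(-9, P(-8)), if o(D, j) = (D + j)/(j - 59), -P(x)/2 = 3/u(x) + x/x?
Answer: 17/3 ≈ 5.6667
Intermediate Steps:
u(C) = -21 (u(C) = -24 + 3*(C/C) = -24 + 3*1 = -24 + 3 = -21)
P(x) = -12/7 (P(x) = -2*(3/(-21) + x/x) = -2*(3*(-1/21) + 1) = -2*(-⅐ + 1) = -2*6/7 = -12/7)
o(D, j) = (D + j)/(-59 + j)
1/o(-9, P(-8)) = 1/((-9 - 12/7)/(-59 - 12/7)) = 1/(-75/7/(-425/7)) = 1/(-7/425*(-75/7)) = 1/(3/17) = 17/3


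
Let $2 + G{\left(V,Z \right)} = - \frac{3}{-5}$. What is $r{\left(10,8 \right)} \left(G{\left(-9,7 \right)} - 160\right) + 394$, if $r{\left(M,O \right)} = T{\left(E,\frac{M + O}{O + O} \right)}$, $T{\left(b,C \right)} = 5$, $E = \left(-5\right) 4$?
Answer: $-413$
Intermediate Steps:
$G{\left(V,Z \right)} = - \frac{7}{5}$ ($G{\left(V,Z \right)} = -2 - \frac{3}{-5} = -2 - - \frac{3}{5} = -2 + \frac{3}{5} = - \frac{7}{5}$)
$E = -20$
$r{\left(M,O \right)} = 5$
$r{\left(10,8 \right)} \left(G{\left(-9,7 \right)} - 160\right) + 394 = 5 \left(- \frac{7}{5} - 160\right) + 394 = 5 \left(- \frac{807}{5}\right) + 394 = -807 + 394 = -413$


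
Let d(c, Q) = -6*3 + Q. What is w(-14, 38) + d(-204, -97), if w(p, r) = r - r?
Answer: -115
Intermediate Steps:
w(p, r) = 0
d(c, Q) = -18 + Q
w(-14, 38) + d(-204, -97) = 0 + (-18 - 97) = 0 - 115 = -115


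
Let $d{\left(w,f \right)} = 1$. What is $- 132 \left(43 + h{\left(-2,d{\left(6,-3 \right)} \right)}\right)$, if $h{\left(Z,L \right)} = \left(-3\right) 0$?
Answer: $-5676$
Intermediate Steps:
$h{\left(Z,L \right)} = 0$
$- 132 \left(43 + h{\left(-2,d{\left(6,-3 \right)} \right)}\right) = - 132 \left(43 + 0\right) = \left(-132\right) 43 = -5676$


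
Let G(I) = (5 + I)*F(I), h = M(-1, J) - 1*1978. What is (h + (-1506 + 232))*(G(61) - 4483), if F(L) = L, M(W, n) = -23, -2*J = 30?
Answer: 1496675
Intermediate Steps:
J = -15 (J = -½*30 = -15)
h = -2001 (h = -23 - 1*1978 = -23 - 1978 = -2001)
G(I) = I*(5 + I) (G(I) = (5 + I)*I = I*(5 + I))
(h + (-1506 + 232))*(G(61) - 4483) = (-2001 + (-1506 + 232))*(61*(5 + 61) - 4483) = (-2001 - 1274)*(61*66 - 4483) = -3275*(4026 - 4483) = -3275*(-457) = 1496675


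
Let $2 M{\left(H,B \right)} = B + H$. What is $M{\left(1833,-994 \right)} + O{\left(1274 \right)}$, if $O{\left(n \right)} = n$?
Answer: $\frac{3387}{2} \approx 1693.5$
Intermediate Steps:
$M{\left(H,B \right)} = \frac{B}{2} + \frac{H}{2}$ ($M{\left(H,B \right)} = \frac{B + H}{2} = \frac{B}{2} + \frac{H}{2}$)
$M{\left(1833,-994 \right)} + O{\left(1274 \right)} = \left(\frac{1}{2} \left(-994\right) + \frac{1}{2} \cdot 1833\right) + 1274 = \left(-497 + \frac{1833}{2}\right) + 1274 = \frac{839}{2} + 1274 = \frac{3387}{2}$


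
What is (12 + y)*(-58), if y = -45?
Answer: 1914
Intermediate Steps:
(12 + y)*(-58) = (12 - 45)*(-58) = -33*(-58) = 1914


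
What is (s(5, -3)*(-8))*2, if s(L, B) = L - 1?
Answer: -64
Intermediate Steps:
s(L, B) = -1 + L
(s(5, -3)*(-8))*2 = ((-1 + 5)*(-8))*2 = (4*(-8))*2 = -32*2 = -64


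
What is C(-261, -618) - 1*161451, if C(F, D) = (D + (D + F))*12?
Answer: -179415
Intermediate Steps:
C(F, D) = 12*F + 24*D (C(F, D) = (F + 2*D)*12 = 12*F + 24*D)
C(-261, -618) - 1*161451 = (12*(-261) + 24*(-618)) - 1*161451 = (-3132 - 14832) - 161451 = -17964 - 161451 = -179415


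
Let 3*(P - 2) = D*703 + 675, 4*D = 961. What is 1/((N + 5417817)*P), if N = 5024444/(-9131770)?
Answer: 54790620/16779366309584266661 ≈ 3.2654e-12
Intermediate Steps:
D = 961/4 (D = (1/4)*961 = 961/4 ≈ 240.25)
N = -2512222/4565885 (N = 5024444*(-1/9131770) = -2512222/4565885 ≈ -0.55022)
P = 678307/12 (P = 2 + ((961/4)*703 + 675)/3 = 2 + (675583/4 + 675)/3 = 2 + (1/3)*(678283/4) = 2 + 678283/12 = 678307/12 ≈ 56526.)
1/((N + 5417817)*P) = 1/((-2512222/4565885 + 5417817)*(678307/12)) = (12/678307)/(24737126860823/4565885) = (4565885/24737126860823)*(12/678307) = 54790620/16779366309584266661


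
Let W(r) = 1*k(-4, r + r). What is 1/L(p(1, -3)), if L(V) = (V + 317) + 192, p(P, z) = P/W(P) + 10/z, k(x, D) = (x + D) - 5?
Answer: 21/10616 ≈ 0.0019781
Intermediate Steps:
k(x, D) = -5 + D + x (k(x, D) = (D + x) - 5 = -5 + D + x)
W(r) = -9 + 2*r (W(r) = 1*(-5 + (r + r) - 4) = 1*(-5 + 2*r - 4) = 1*(-9 + 2*r) = -9 + 2*r)
p(P, z) = 10/z + P/(-9 + 2*P) (p(P, z) = P/(-9 + 2*P) + 10/z = 10/z + P/(-9 + 2*P))
L(V) = 509 + V (L(V) = (317 + V) + 192 = 509 + V)
1/L(p(1, -3)) = 1/(509 + (-90 + 20*1 + 1*(-3))/((-3)*(-9 + 2*1))) = 1/(509 - (-90 + 20 - 3)/(3*(-9 + 2))) = 1/(509 - 1/3*(-73)/(-7)) = 1/(509 - 1/3*(-1/7)*(-73)) = 1/(509 - 73/21) = 1/(10616/21) = 21/10616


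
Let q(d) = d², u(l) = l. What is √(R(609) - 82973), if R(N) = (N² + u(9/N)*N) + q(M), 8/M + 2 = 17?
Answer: 29*√77029/15 ≈ 536.58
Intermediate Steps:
M = 8/15 (M = 8/(-2 + 17) = 8/15 ≈ 0.53333)
R(N) = 2089/225 + N² (R(N) = (N² + (9/N)*N) + (8/15)² = (N² + 9) + 64/225 = (9 + N²) + 64/225 = 2089/225 + N²)
√(R(609) - 82973) = √((2089/225 + 609²) - 82973) = √((2089/225 + 370881) - 82973) = √(83450314/225 - 82973) = √(64781389/225) = 29*√77029/15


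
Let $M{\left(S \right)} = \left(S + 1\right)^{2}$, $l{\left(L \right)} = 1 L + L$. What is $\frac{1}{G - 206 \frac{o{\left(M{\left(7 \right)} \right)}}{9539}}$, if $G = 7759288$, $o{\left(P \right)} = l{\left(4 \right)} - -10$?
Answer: $\frac{9539}{74015844524} \approx 1.2888 \cdot 10^{-7}$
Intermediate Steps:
$l{\left(L \right)} = 2 L$ ($l{\left(L \right)} = L + L = 2 L$)
$M{\left(S \right)} = \left(1 + S\right)^{2}$
$o{\left(P \right)} = 18$ ($o{\left(P \right)} = 2 \cdot 4 - -10 = 8 + 10 = 18$)
$\frac{1}{G - 206 \frac{o{\left(M{\left(7 \right)} \right)}}{9539}} = \frac{1}{7759288 - 206 \cdot \frac{18}{9539}} = \frac{1}{7759288 - 206 \cdot 18 \cdot \frac{1}{9539}} = \frac{1}{7759288 - \frac{3708}{9539}} = \frac{1}{\frac{74015844524}{9539}} = \frac{9539}{74015844524}$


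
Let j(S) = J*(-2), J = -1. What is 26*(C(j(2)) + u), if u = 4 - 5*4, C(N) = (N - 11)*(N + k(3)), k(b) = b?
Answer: -1586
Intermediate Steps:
j(S) = 2 (j(S) = -1*(-2) = 2)
C(N) = (-11 + N)*(3 + N) (C(N) = (N - 11)*(N + 3) = (-11 + N)*(3 + N))
u = -16 (u = 4 - 20 = -16)
26*(C(j(2)) + u) = 26*((-33 + 2**2 - 8*2) - 16) = 26*((-33 + 4 - 16) - 16) = 26*(-45 - 16) = 26*(-61) = -1586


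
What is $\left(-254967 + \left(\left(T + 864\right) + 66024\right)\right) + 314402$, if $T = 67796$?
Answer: $194119$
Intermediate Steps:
$\left(-254967 + \left(\left(T + 864\right) + 66024\right)\right) + 314402 = \left(-254967 + \left(\left(67796 + 864\right) + 66024\right)\right) + 314402 = \left(-254967 + \left(68660 + 66024\right)\right) + 314402 = \left(-254967 + 134684\right) + 314402 = -120283 + 314402 = 194119$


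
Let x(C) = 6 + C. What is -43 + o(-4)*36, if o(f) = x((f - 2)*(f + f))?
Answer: 1901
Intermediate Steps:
o(f) = 6 + 2*f*(-2 + f) (o(f) = 6 + (f - 2)*(f + f) = 6 + (-2 + f)*(2*f) = 6 + 2*f*(-2 + f))
-43 + o(-4)*36 = -43 + (6 + 2*(-4)*(-2 - 4))*36 = -43 + (6 + 2*(-4)*(-6))*36 = -43 + (6 + 48)*36 = -43 + 54*36 = -43 + 1944 = 1901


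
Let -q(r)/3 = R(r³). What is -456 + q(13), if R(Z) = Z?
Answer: -7047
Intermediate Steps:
q(r) = -3*r³
-456 + q(13) = -456 - 3*13³ = -456 - 3*2197 = -456 - 6591 = -7047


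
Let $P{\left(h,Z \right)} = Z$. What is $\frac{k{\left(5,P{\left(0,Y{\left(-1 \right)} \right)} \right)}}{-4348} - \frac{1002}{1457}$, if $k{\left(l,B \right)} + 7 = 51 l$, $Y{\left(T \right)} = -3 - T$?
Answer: $- \frac{1179508}{1583759} \approx -0.74475$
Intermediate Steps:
$k{\left(l,B \right)} = -7 + 51 l$
$\frac{k{\left(5,P{\left(0,Y{\left(-1 \right)} \right)} \right)}}{-4348} - \frac{1002}{1457} = \frac{-7 + 51 \cdot 5}{-4348} - \frac{1002}{1457} = \left(-7 + 255\right) \left(- \frac{1}{4348}\right) - \frac{1002}{1457} = 248 \left(- \frac{1}{4348}\right) - \frac{1002}{1457} = - \frac{62}{1087} - \frac{1002}{1457} = - \frac{1179508}{1583759}$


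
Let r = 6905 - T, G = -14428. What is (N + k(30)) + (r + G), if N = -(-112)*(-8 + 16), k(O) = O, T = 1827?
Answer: -8424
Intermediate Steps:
r = 5078 (r = 6905 - 1*1827 = 6905 - 1827 = 5078)
N = 896 (N = -(-112)*8 = -7*(-128) = 896)
(N + k(30)) + (r + G) = (896 + 30) + (5078 - 14428) = 926 - 9350 = -8424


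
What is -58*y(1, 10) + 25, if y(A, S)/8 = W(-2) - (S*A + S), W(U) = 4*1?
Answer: 7449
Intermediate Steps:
W(U) = 4
y(A, S) = 32 - 8*S - 8*A*S (y(A, S) = 8*(4 - (S*A + S)) = 8*(4 - (A*S + S)) = 8*(4 - (S + A*S)) = 8*(4 + (-S - A*S)) = 8*(4 - S - A*S) = 32 - 8*S - 8*A*S)
-58*y(1, 10) + 25 = -58*(32 - 8*10 - 8*1*10) + 25 = -58*(32 - 80 - 80) + 25 = -58*(-128) + 25 = 7424 + 25 = 7449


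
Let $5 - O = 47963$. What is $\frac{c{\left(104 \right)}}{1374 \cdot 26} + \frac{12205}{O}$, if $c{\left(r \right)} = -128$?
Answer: $- \frac{36845837}{142770966} \approx -0.25808$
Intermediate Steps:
$O = -47958$ ($O = 5 - 47963 = -47958$)
$\frac{c{\left(104 \right)}}{1374 \cdot 26} + \frac{12205}{O} = - \frac{128}{1374 \cdot 26} + \frac{12205}{-47958} = - \frac{128}{35724} + 12205 \left(- \frac{1}{47958}\right) = \left(-128\right) \frac{1}{35724} - \frac{12205}{47958} = - \frac{32}{8931} - \frac{12205}{47958} = - \frac{36845837}{142770966}$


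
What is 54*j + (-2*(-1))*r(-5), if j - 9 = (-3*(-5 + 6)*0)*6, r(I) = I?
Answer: 476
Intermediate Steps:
j = 9 (j = 9 + (-3*(-5 + 6)*0)*6 = 9 + (-3*1*0)*6 = 9 - 3*0*6 = 9 + 0*6 = 9 + 0 = 9)
54*j + (-2*(-1))*r(-5) = 54*9 - 2*(-1)*(-5) = 486 + 2*(-5) = 486 - 10 = 476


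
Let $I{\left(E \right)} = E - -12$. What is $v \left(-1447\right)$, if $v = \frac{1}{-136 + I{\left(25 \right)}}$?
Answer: $\frac{1447}{99} \approx 14.616$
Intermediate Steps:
$I{\left(E \right)} = 12 + E$ ($I{\left(E \right)} = E + 12 = 12 + E$)
$v = - \frac{1}{99}$ ($v = \frac{1}{-136 + \left(12 + 25\right)} = \frac{1}{-136 + 37} = \frac{1}{-99} = - \frac{1}{99} \approx -0.010101$)
$v \left(-1447\right) = \left(- \frac{1}{99}\right) \left(-1447\right) = \frac{1447}{99}$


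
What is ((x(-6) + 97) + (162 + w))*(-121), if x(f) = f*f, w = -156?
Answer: -16819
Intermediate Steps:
x(f) = f²
((x(-6) + 97) + (162 + w))*(-121) = (((-6)² + 97) + (162 - 156))*(-121) = ((36 + 97) + 6)*(-121) = (133 + 6)*(-121) = 139*(-121) = -16819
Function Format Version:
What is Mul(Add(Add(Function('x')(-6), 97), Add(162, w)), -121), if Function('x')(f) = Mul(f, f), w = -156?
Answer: -16819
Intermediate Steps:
Function('x')(f) = Pow(f, 2)
Mul(Add(Add(Function('x')(-6), 97), Add(162, w)), -121) = Mul(Add(Add(Pow(-6, 2), 97), Add(162, -156)), -121) = Mul(Add(Add(36, 97), 6), -121) = Mul(Add(133, 6), -121) = Mul(139, -121) = -16819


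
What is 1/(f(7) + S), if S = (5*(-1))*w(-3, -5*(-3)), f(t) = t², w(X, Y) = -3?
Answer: 1/64 ≈ 0.015625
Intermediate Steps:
S = 15 (S = (5*(-1))*(-3) = -5*(-3) = 15)
1/(f(7) + S) = 1/(7² + 15) = 1/(49 + 15) = 1/64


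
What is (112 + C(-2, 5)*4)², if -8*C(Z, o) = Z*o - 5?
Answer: 57121/4 ≈ 14280.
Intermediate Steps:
C(Z, o) = 5/8 - Z*o/8 (C(Z, o) = -(Z*o - 5)/8 = -(-5 + Z*o)/8 = 5/8 - Z*o/8)
(112 + C(-2, 5)*4)² = (112 + (5/8 - ⅛*(-2)*5)*4)² = (112 + (5/8 + 5/4)*4)² = (112 + (15/8)*4)² = (112 + 15/2)² = (239/2)² = 57121/4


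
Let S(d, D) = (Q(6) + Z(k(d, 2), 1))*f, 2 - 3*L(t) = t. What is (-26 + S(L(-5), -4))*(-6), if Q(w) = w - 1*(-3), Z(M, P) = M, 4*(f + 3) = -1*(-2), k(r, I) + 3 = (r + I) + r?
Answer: 346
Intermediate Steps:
k(r, I) = -3 + I + 2*r (k(r, I) = -3 + ((r + I) + r) = -3 + ((I + r) + r) = -3 + (I + 2*r) = -3 + I + 2*r)
f = -5/2 (f = -3 + (-1*(-2))/4 = -3 + (¼)*2 = -3 + ½ = -5/2 ≈ -2.5000)
L(t) = ⅔ - t/3
Q(w) = 3 + w (Q(w) = w + 3 = 3 + w)
S(d, D) = -20 - 5*d (S(d, D) = ((3 + 6) + (-3 + 2 + 2*d))*(-5/2) = (9 + (-1 + 2*d))*(-5/2) = (8 + 2*d)*(-5/2) = -20 - 5*d)
(-26 + S(L(-5), -4))*(-6) = (-26 + (-20 - 5*(⅔ - ⅓*(-5))))*(-6) = (-26 + (-20 - 5*(⅔ + 5/3)))*(-6) = (-26 + (-20 - 5*7/3))*(-6) = (-26 + (-20 - 35/3))*(-6) = (-26 - 95/3)*(-6) = -173/3*(-6) = 346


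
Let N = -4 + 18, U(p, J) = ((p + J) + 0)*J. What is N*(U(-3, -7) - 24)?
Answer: 644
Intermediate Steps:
U(p, J) = J*(J + p) (U(p, J) = ((J + p) + 0)*J = (J + p)*J = J*(J + p))
N = 14
N*(U(-3, -7) - 24) = 14*(-7*(-7 - 3) - 24) = 14*(-7*(-10) - 24) = 14*(70 - 24) = 14*46 = 644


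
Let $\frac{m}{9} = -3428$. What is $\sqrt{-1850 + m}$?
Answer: $i \sqrt{32702} \approx 180.84 i$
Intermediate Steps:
$m = -30852$ ($m = 9 \left(-3428\right) = -30852$)
$\sqrt{-1850 + m} = \sqrt{-1850 - 30852} = \sqrt{-32702} = i \sqrt{32702}$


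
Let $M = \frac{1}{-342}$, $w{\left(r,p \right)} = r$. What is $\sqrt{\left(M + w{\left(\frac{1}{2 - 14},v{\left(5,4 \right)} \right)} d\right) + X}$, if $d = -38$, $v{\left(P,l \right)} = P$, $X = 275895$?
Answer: $\frac{\sqrt{896393134}}{57} \approx 525.26$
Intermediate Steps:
$M = - \frac{1}{342} \approx -0.002924$
$\sqrt{\left(M + w{\left(\frac{1}{2 - 14},v{\left(5,4 \right)} \right)} d\right) + X} = \sqrt{\left(- \frac{1}{342} + \frac{1}{2 - 14} \left(-38\right)\right) + 275895} = \sqrt{\left(- \frac{1}{342} + \frac{1}{-12} \left(-38\right)\right) + 275895} = \sqrt{\left(- \frac{1}{342} - - \frac{19}{6}\right) + 275895} = \sqrt{\left(- \frac{1}{342} + \frac{19}{6}\right) + 275895} = \sqrt{\frac{541}{171} + 275895} = \sqrt{\frac{47178586}{171}} = \frac{\sqrt{896393134}}{57}$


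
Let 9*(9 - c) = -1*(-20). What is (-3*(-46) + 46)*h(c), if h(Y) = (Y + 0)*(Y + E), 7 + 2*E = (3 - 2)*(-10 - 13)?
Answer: -830576/81 ≈ -10254.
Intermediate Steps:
E = -15 (E = -7/2 + ((3 - 2)*(-10 - 13))/2 = -7/2 + (1*(-23))/2 = -7/2 + (½)*(-23) = -7/2 - 23/2 = -15)
c = 61/9 (c = 9 - (-1)*(-20)/9 = 9 - ⅑*20 = 9 - 20/9 = 61/9 ≈ 6.7778)
h(Y) = Y*(-15 + Y) (h(Y) = (Y + 0)*(Y - 15) = Y*(-15 + Y))
(-3*(-46) + 46)*h(c) = (-3*(-46) + 46)*(61*(-15 + 61/9)/9) = (138 + 46)*((61/9)*(-74/9)) = 184*(-4514/81) = -830576/81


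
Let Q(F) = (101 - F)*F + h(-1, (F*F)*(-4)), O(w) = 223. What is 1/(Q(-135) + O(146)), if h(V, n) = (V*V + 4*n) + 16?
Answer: -1/323220 ≈ -3.0939e-6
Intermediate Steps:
h(V, n) = 16 + V**2 + 4*n (h(V, n) = (V**2 + 4*n) + 16 = 16 + V**2 + 4*n)
Q(F) = 17 - 16*F**2 + F*(101 - F) (Q(F) = (101 - F)*F + (16 + (-1)**2 + 4*((F*F)*(-4))) = F*(101 - F) + (16 + 1 + 4*(F**2*(-4))) = F*(101 - F) + (16 + 1 + 4*(-4*F**2)) = F*(101 - F) + (16 + 1 - 16*F**2) = F*(101 - F) + (17 - 16*F**2) = 17 - 16*F**2 + F*(101 - F))
1/(Q(-135) + O(146)) = 1/((17 - 17*(-135)**2 + 101*(-135)) + 223) = 1/((17 - 17*18225 - 13635) + 223) = 1/((17 - 309825 - 13635) + 223) = 1/(-323443 + 223) = 1/(-323220) = -1/323220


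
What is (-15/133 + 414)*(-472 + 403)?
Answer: -3798243/133 ≈ -28558.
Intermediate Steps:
(-15/133 + 414)*(-472 + 403) = (-15*1/133 + 414)*(-69) = (-15/133 + 414)*(-69) = (55047/133)*(-69) = -3798243/133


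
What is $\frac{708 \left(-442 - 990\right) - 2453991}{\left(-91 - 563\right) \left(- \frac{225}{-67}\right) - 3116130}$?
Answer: $\frac{77448583}{69642620} \approx 1.1121$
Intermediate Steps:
$\frac{708 \left(-442 - 990\right) - 2453991}{\left(-91 - 563\right) \left(- \frac{225}{-67}\right) - 3116130} = \frac{708 \left(-1432\right) - 2453991}{- 654 \left(\left(-225\right) \left(- \frac{1}{67}\right)\right) - 3116130} = \frac{-1013856 - 2453991}{\left(-654\right) \frac{225}{67} - 3116130} = - \frac{3467847}{- \frac{147150}{67} - 3116130} = - \frac{3467847}{- \frac{208927860}{67}} = \left(-3467847\right) \left(- \frac{67}{208927860}\right) = \frac{77448583}{69642620}$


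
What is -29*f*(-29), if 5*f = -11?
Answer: -9251/5 ≈ -1850.2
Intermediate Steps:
f = -11/5 (f = (1/5)*(-11) = -11/5 ≈ -2.2000)
-29*f*(-29) = -29*(-11/5)*(-29) = (319/5)*(-29) = -9251/5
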